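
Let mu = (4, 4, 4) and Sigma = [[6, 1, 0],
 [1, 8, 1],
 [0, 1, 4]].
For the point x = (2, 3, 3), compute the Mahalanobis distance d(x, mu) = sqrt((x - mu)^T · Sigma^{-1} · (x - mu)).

Step 1 — centre the observation: (x - mu) = (-2, -1, -1).

Step 2 — invert Sigma (cofactor / det for 3×3, or solve directly):
  Sigma^{-1} = [[0.1703, -0.022, 0.0055],
 [-0.022, 0.1319, -0.033],
 [0.0055, -0.033, 0.2582]].

Step 3 — form the quadratic (x - mu)^T · Sigma^{-1} · (x - mu):
  Sigma^{-1} · (x - mu) = (-0.3242, -0.0549, -0.2363).
  (x - mu)^T · [Sigma^{-1} · (x - mu)] = (-2)·(-0.3242) + (-1)·(-0.0549) + (-1)·(-0.2363) = 0.9396.

Step 4 — take square root: d = √(0.9396) ≈ 0.9693.

d(x, mu) = √(0.9396) ≈ 0.9693


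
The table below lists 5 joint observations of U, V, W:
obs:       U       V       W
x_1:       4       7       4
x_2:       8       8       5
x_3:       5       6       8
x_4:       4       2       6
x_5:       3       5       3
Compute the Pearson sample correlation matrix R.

Step 1 — column means:
  mean(U) = (4 + 8 + 5 + 4 + 3) / 5 = 24/5 = 4.8
  mean(V) = (7 + 8 + 6 + 2 + 5) / 5 = 28/5 = 5.6
  mean(W) = (4 + 5 + 8 + 6 + 3) / 5 = 26/5 = 5.2

Step 2 — sample variances and covariances s[i,j] = (1/(n-1)) · Σ_k (x_{k,i} - mean_i) · (x_{k,j} - mean_j), with n-1 = 4:
  s[U,U] = ((-0.8)·(-0.8) + (3.2)·(3.2) + (0.2)·(0.2) + (-0.8)·(-0.8) + (-1.8)·(-1.8)) / 4 = 14.8/4 = 3.7
  s[U,V] = ((-0.8)·(1.4) + (3.2)·(2.4) + (0.2)·(0.4) + (-0.8)·(-3.6) + (-1.8)·(-0.6)) / 4 = 10.6/4 = 2.65
  s[U,W] = ((-0.8)·(-1.2) + (3.2)·(-0.2) + (0.2)·(2.8) + (-0.8)·(0.8) + (-1.8)·(-2.2)) / 4 = 4.2/4 = 1.05
  s[V,V] = ((1.4)·(1.4) + (2.4)·(2.4) + (0.4)·(0.4) + (-3.6)·(-3.6) + (-0.6)·(-0.6)) / 4 = 21.2/4 = 5.3
  s[V,W] = ((1.4)·(-1.2) + (2.4)·(-0.2) + (0.4)·(2.8) + (-3.6)·(0.8) + (-0.6)·(-2.2)) / 4 = -2.6/4 = -0.65
  s[W,W] = ((-1.2)·(-1.2) + (-0.2)·(-0.2) + (2.8)·(2.8) + (0.8)·(0.8) + (-2.2)·(-2.2)) / 4 = 14.8/4 = 3.7
  Sample standard deviations s_i = √(s[i,i]):
  s(U) = √(3.7) = 1.9235
  s(V) = √(5.3) = 2.3022
  s(W) = √(3.7) = 1.9235

Step 3 — r_{ij} = s_{ij} / (s_i · s_j):
  r[U,U] = 1 (diagonal).
  r[U,V] = 2.65 / (1.9235 · 2.3022) = 2.65 / 4.4283 = 0.5984
  r[U,W] = 1.05 / (1.9235 · 1.9235) = 1.05 / 3.7 = 0.2838
  r[V,V] = 1 (diagonal).
  r[V,W] = -0.65 / (2.3022 · 1.9235) = -0.65 / 4.4283 = -0.1468
  r[W,W] = 1 (diagonal).

R is symmetric with unit diagonal. Assembling:

R = [[1, 0.5984, 0.2838],
 [0.5984, 1, -0.1468],
 [0.2838, -0.1468, 1]]


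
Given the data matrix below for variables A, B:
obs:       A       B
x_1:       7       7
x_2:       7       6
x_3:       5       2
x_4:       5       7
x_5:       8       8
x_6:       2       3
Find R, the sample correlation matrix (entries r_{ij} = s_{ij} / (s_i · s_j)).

Step 1 — column means:
  mean(A) = (7 + 7 + 5 + 5 + 8 + 2) / 6 = 34/6 = 5.6667
  mean(B) = (7 + 6 + 2 + 7 + 8 + 3) / 6 = 33/6 = 5.5

Step 2 — sample variances and covariances s[i,j] = (1/(n-1)) · Σ_k (x_{k,i} - mean_i) · (x_{k,j} - mean_j), with n-1 = 5:
  s[A,A] = ((1.3333)·(1.3333) + (1.3333)·(1.3333) + (-0.6667)·(-0.6667) + (-0.6667)·(-0.6667) + (2.3333)·(2.3333) + (-3.6667)·(-3.6667)) / 5 = 23.3333/5 = 4.6667
  s[A,B] = ((1.3333)·(1.5) + (1.3333)·(0.5) + (-0.6667)·(-3.5) + (-0.6667)·(1.5) + (2.3333)·(2.5) + (-3.6667)·(-2.5)) / 5 = 19/5 = 3.8
  s[B,B] = ((1.5)·(1.5) + (0.5)·(0.5) + (-3.5)·(-3.5) + (1.5)·(1.5) + (2.5)·(2.5) + (-2.5)·(-2.5)) / 5 = 29.5/5 = 5.9
  Sample standard deviations s_i = √(s[i,i]):
  s(A) = √(4.6667) = 2.1602
  s(B) = √(5.9) = 2.429

Step 3 — r_{ij} = s_{ij} / (s_i · s_j):
  r[A,A] = 1 (diagonal).
  r[A,B] = 3.8 / (2.1602 · 2.429) = 3.8 / 5.2472 = 0.7242
  r[B,B] = 1 (diagonal).

R is symmetric with unit diagonal. Assembling:

R = [[1, 0.7242],
 [0.7242, 1]]


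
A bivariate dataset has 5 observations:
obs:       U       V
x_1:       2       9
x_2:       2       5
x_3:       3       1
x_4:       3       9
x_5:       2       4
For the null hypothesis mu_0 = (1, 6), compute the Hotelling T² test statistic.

Step 1 — sample mean vector:
  mean(U) = (2 + 2 + 3 + 3 + 2) / 5 = 12/5 = 2.4
  mean(V) = (9 + 5 + 1 + 9 + 4) / 5 = 28/5 = 5.6
  x̄ = (2.4, 5.6),  deviation x̄ - mu_0 = (2.4, 5.6) - (1, 6) = (1.4, -0.4).

Step 2 — sample covariance matrix, S[i,j] = (1/(n-1)) · Σ_k (x_{k,i} - mean_i) · (x_{k,j} - mean_j), divisor n-1 = 4:
  S[U,U] = ((-0.4)·(-0.4) + (-0.4)·(-0.4) + (0.6)·(0.6) + (0.6)·(0.6) + (-0.4)·(-0.4)) / 4 = 1.2/4 = 0.3
  S[U,V] = ((-0.4)·(3.4) + (-0.4)·(-0.6) + (0.6)·(-4.6) + (0.6)·(3.4) + (-0.4)·(-1.6)) / 4 = -1.2/4 = -0.3
  S[V,V] = ((3.4)·(3.4) + (-0.6)·(-0.6) + (-4.6)·(-4.6) + (3.4)·(3.4) + (-1.6)·(-1.6)) / 4 = 47.2/4 = 11.8
  S = [[0.3, -0.3],
 [-0.3, 11.8]].

Step 3 — invert S. det(S) = 0.3·11.8 - (-0.3)² = 3.45.
  S^{-1} = (1/det) · [[d, -b], [-b, a]] = [[3.4203, 0.087],
 [0.087, 0.087]].

Step 4 — quadratic form (x̄ - mu_0)^T · S^{-1} · (x̄ - mu_0):
  S^{-1} · (x̄ - mu_0) = (4.7536, 0.087),
  (x̄ - mu_0)^T · [...] = (1.4)·(4.7536) + (-0.4)·(0.087) = 6.6203.

Step 5 — scale by n: T² = 5 · 6.6203 = 33.1014.

T² ≈ 33.1014


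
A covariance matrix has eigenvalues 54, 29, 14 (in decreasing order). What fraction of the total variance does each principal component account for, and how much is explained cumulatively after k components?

Step 1 — total variance = trace(Sigma) = Σ λ_i = 54 + 29 + 14 = 97.

Step 2 — fraction explained by component i = λ_i / Σ λ:
  PC1: 54/97 = 0.5567
  PC2: 29/97 = 0.299
  PC3: 14/97 = 0.1443

Step 3 — cumulative fraction after k components = (λ_1 + ... + λ_k) / Σ λ:
  k = 1: 54/97 = 0.5567
  k = 2: (54 + 29)/97 = 83/97 = 0.8557
  k = 3: (54 + 29 + 14)/97 = 97/97 = 1

Summary (fraction, with percent):

explained: PC1 0.5567 (55.67%), PC2 0.299 (29.9%), PC3 0.1443 (14.43%);  cumulative: 0.5567, 0.8557, 1


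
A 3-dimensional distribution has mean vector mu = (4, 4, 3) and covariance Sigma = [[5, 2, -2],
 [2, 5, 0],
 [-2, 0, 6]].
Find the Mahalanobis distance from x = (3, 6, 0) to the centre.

Step 1 — centre the observation: (x - mu) = (-1, 2, -3).

Step 2 — invert Sigma (cofactor / det for 3×3, or solve directly):
  Sigma^{-1} = [[0.283, -0.1132, 0.0943],
 [-0.1132, 0.2453, -0.0377],
 [0.0943, -0.0377, 0.1981]].

Step 3 — form the quadratic (x - mu)^T · Sigma^{-1} · (x - mu):
  Sigma^{-1} · (x - mu) = (-0.7925, 0.717, -0.7642).
  (x - mu)^T · [Sigma^{-1} · (x - mu)] = (-1)·(-0.7925) + (2)·(0.717) + (-3)·(-0.7642) = 4.5189.

Step 4 — take square root: d = √(4.5189) ≈ 2.1258.

d(x, mu) = √(4.5189) ≈ 2.1258


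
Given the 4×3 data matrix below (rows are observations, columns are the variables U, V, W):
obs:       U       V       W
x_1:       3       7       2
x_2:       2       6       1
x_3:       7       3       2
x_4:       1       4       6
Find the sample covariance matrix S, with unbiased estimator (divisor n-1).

Step 1 — column means:
  mean(U) = (3 + 2 + 7 + 1) / 4 = 13/4 = 3.25
  mean(V) = (7 + 6 + 3 + 4) / 4 = 20/4 = 5
  mean(W) = (2 + 1 + 2 + 6) / 4 = 11/4 = 2.75

Step 2 — sample covariance S[i,j] = (1/(n-1)) · Σ_k (x_{k,i} - mean_i) · (x_{k,j} - mean_j), with n-1 = 3.
  S[U,U] = ((-0.25)·(-0.25) + (-1.25)·(-1.25) + (3.75)·(3.75) + (-2.25)·(-2.25)) / 3 = 20.75/3 = 6.9167
  S[U,V] = ((-0.25)·(2) + (-1.25)·(1) + (3.75)·(-2) + (-2.25)·(-1)) / 3 = -7/3 = -2.3333
  S[U,W] = ((-0.25)·(-0.75) + (-1.25)·(-1.75) + (3.75)·(-0.75) + (-2.25)·(3.25)) / 3 = -7.75/3 = -2.5833
  S[V,V] = ((2)·(2) + (1)·(1) + (-2)·(-2) + (-1)·(-1)) / 3 = 10/3 = 3.3333
  S[V,W] = ((2)·(-0.75) + (1)·(-1.75) + (-2)·(-0.75) + (-1)·(3.25)) / 3 = -5/3 = -1.6667
  S[W,W] = ((-0.75)·(-0.75) + (-1.75)·(-1.75) + (-0.75)·(-0.75) + (3.25)·(3.25)) / 3 = 14.75/3 = 4.9167

S is symmetric (S[j,i] = S[i,j]). Assembling:

S = [[6.9167, -2.3333, -2.5833],
 [-2.3333, 3.3333, -1.6667],
 [-2.5833, -1.6667, 4.9167]]


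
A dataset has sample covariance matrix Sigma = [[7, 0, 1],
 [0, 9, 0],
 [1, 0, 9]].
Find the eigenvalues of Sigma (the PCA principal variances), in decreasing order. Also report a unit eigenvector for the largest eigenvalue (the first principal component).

Step 1 — characteristic polynomial p(λ) = det(λI - Sigma) = λ³ - tr·λ² + c_1·λ - det, where tr = trace, c_1 = sum of the principal 2×2 minors, det = det(Sigma):
  tr = 7 + 9 + 9 = 25,
  c_1 = (7·9 - (0)²) + (7·9 - (1)²) + (9·9 - (0)²) = 63 + 62 + 81 = 206,
  det = 7·(9·9 - (0)²) - (0)·((0)·9 - (0)·(1)) + (1)·((0)·(0) - 9·(1)) = 7·(81) - (0)·(0) + (1)·(-9) = 558.
  So p(λ) = λ³ - 25λ² + 206λ - 558.
Step 2 — look for an integer root (rational root theorem: any rational root is an integer divisor of 558). Testing λ = 9:
  p(9) = 729 - 2025 + 1854 - 558 = 0  ✓
  Dividing out (λ - 9): p(λ) = (λ - 9)(λ² - 16λ + 62).
Step 3 — remaining eigenvalues from the quadratic λ² - 16λ + 62 = 0:
  Δ = 16² - 4·62 = 256 - 248 = 8,  λ = (16 ± √8)/2 = (16 ± 2.8284)/2 ≈ 9.4142 or 6.5858.
  Sorted: λ_1 = 9.4142,  λ_2 = 9,  λ_3 = 6.5858  (check: sum = 25 = tr ✓).

Step 4 — unit eigenvector for λ_1 ≈ 9.4142: v spans the null space of (Sigma - λ_1 I), whose rows are
  r_1 = (-2.4142, 0, 1),  r_2 = (0, -0.4142, 0),  r_3 = (1, 0, -0.4142).
  v is orthogonal to every row, so take v ∝ r_1 × r_2 = ((0)·(0) - (1)·(-0.4142), (1)·(0) - (-2.4142)·(0), (-2.4142)·(-0.4142) - (0)·(0)) ≈ (0.4142, 0, 1).
  Let u = (0.4142, 0, 1).
  ||u|| = √((0.4142)² + (0)² + (1)²) = √(1.1716) ≈ 1.0824,  v_1 = u/||u|| ≈ (0.3827, 0, 0.9239) (||v_1|| = 1).

λ_1 = 9.4142,  λ_2 = 9,  λ_3 = 6.5858;  v_1 ≈ (0.3827, 0, 0.9239)


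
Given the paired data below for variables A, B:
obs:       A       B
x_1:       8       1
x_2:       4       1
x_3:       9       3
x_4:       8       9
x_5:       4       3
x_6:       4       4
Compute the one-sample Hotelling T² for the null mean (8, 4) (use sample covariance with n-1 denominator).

Step 1 — sample mean vector:
  mean(A) = (8 + 4 + 9 + 8 + 4 + 4) / 6 = 37/6 = 6.1667
  mean(B) = (1 + 1 + 3 + 9 + 3 + 4) / 6 = 21/6 = 3.5
  x̄ = (6.1667, 3.5),  deviation x̄ - mu_0 = (6.1667, 3.5) - (8, 4) = (-1.8333, -0.5).

Step 2 — sample covariance matrix, S[i,j] = (1/(n-1)) · Σ_k (x_{k,i} - mean_i) · (x_{k,j} - mean_j), divisor n-1 = 5:
  S[A,A] = ((1.8333)·(1.8333) + (-2.1667)·(-2.1667) + (2.8333)·(2.8333) + (1.8333)·(1.8333) + (-2.1667)·(-2.1667) + (-2.1667)·(-2.1667)) / 5 = 28.8333/5 = 5.7667
  S[A,B] = ((1.8333)·(-2.5) + (-2.1667)·(-2.5) + (2.8333)·(-0.5) + (1.8333)·(5.5) + (-2.1667)·(-0.5) + (-2.1667)·(0.5)) / 5 = 9.5/5 = 1.9
  S[B,B] = ((-2.5)·(-2.5) + (-2.5)·(-2.5) + (-0.5)·(-0.5) + (5.5)·(5.5) + (-0.5)·(-0.5) + (0.5)·(0.5)) / 5 = 43.5/5 = 8.7
  S = [[5.7667, 1.9],
 [1.9, 8.7]].

Step 3 — invert S. det(S) = 5.7667·8.7 - (1.9)² = 46.56.
  S^{-1} = (1/det) · [[d, -b], [-b, a]] = [[0.1869, -0.0408],
 [-0.0408, 0.1239]].

Step 4 — quadratic form (x̄ - mu_0)^T · S^{-1} · (x̄ - mu_0):
  S^{-1} · (x̄ - mu_0) = (-0.3222, 0.0129),
  (x̄ - mu_0)^T · [...] = (-1.8333)·(-0.3222) + (-0.5)·(0.0129) = 0.5842.

Step 5 — scale by n: T² = 6 · 0.5842 = 3.5052.

T² ≈ 3.5052


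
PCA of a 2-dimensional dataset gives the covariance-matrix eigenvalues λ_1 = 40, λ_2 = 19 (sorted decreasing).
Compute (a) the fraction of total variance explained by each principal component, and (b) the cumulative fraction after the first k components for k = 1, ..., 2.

Step 1 — total variance = trace(Sigma) = Σ λ_i = 40 + 19 = 59.

Step 2 — fraction explained by component i = λ_i / Σ λ:
  PC1: 40/59 = 0.678
  PC2: 19/59 = 0.322

Step 3 — cumulative fraction after k components = (λ_1 + ... + λ_k) / Σ λ:
  k = 1: 40/59 = 0.678
  k = 2: (40 + 19)/59 = 59/59 = 1

Summary (fraction, with percent):

explained: PC1 0.678 (67.8%), PC2 0.322 (32.2%);  cumulative: 0.678, 1


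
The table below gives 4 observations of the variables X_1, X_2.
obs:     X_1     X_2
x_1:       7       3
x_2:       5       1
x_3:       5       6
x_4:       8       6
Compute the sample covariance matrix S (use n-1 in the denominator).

Step 1 — column means:
  mean(X_1) = (7 + 5 + 5 + 8) / 4 = 25/4 = 6.25
  mean(X_2) = (3 + 1 + 6 + 6) / 4 = 16/4 = 4

Step 2 — sample covariance S[i,j] = (1/(n-1)) · Σ_k (x_{k,i} - mean_i) · (x_{k,j} - mean_j), with n-1 = 3.
  S[X_1,X_1] = ((0.75)·(0.75) + (-1.25)·(-1.25) + (-1.25)·(-1.25) + (1.75)·(1.75)) / 3 = 6.75/3 = 2.25
  S[X_1,X_2] = ((0.75)·(-1) + (-1.25)·(-3) + (-1.25)·(2) + (1.75)·(2)) / 3 = 4/3 = 1.3333
  S[X_2,X_2] = ((-1)·(-1) + (-3)·(-3) + (2)·(2) + (2)·(2)) / 3 = 18/3 = 6

S is symmetric (S[j,i] = S[i,j]). Assembling:

S = [[2.25, 1.3333],
 [1.3333, 6]]


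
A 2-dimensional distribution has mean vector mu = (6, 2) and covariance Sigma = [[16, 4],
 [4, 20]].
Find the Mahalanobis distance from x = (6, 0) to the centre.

Step 1 — centre the observation: (x - mu) = (0, -2).

Step 2 — invert Sigma. det(Sigma) = 16·20 - (4)² = 304.
  Sigma^{-1} = (1/det) · [[d, -b], [-b, a]] = [[0.0658, -0.0132],
 [-0.0132, 0.0526]].

Step 3 — form the quadratic (x - mu)^T · Sigma^{-1} · (x - mu):
  Sigma^{-1} · (x - mu) = (0.0263, -0.1053).
  (x - mu)^T · [Sigma^{-1} · (x - mu)] = (0)·(0.0263) + (-2)·(-0.1053) = 0.2105.

Step 4 — take square root: d = √(0.2105) ≈ 0.4588.

d(x, mu) = √(0.2105) ≈ 0.4588


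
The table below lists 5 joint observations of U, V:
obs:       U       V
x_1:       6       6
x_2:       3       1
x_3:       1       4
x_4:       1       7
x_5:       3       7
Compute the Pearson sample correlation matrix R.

Step 1 — column means:
  mean(U) = (6 + 3 + 1 + 1 + 3) / 5 = 14/5 = 2.8
  mean(V) = (6 + 1 + 4 + 7 + 7) / 5 = 25/5 = 5

Step 2 — sample variances and covariances s[i,j] = (1/(n-1)) · Σ_k (x_{k,i} - mean_i) · (x_{k,j} - mean_j), with n-1 = 4:
  s[U,U] = ((3.2)·(3.2) + (0.2)·(0.2) + (-1.8)·(-1.8) + (-1.8)·(-1.8) + (0.2)·(0.2)) / 4 = 16.8/4 = 4.2
  s[U,V] = ((3.2)·(1) + (0.2)·(-4) + (-1.8)·(-1) + (-1.8)·(2) + (0.2)·(2)) / 4 = 1/4 = 0.25
  s[V,V] = ((1)·(1) + (-4)·(-4) + (-1)·(-1) + (2)·(2) + (2)·(2)) / 4 = 26/4 = 6.5
  Sample standard deviations s_i = √(s[i,i]):
  s(U) = √(4.2) = 2.0494
  s(V) = √(6.5) = 2.5495

Step 3 — r_{ij} = s_{ij} / (s_i · s_j):
  r[U,U] = 1 (diagonal).
  r[U,V] = 0.25 / (2.0494 · 2.5495) = 0.25 / 5.2249 = 0.0478
  r[V,V] = 1 (diagonal).

R is symmetric with unit diagonal. Assembling:

R = [[1, 0.0478],
 [0.0478, 1]]


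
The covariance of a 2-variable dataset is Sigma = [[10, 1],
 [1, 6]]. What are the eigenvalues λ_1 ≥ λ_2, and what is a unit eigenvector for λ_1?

Step 1 — characteristic polynomial of 2×2 Sigma:
  det(Sigma - λI) = λ² - trace · λ + det = 0.
  trace = 10 + 6 = 16, det = 10·6 - (1)² = 59.
Step 2 — discriminant:
  Δ = trace² - 4·det = 256 - 236 = 20.
Step 3 — eigenvalues:
  λ = (trace ± √Δ)/2 = (16 ± 4.4721)/2,
  λ_1 = 10.2361,  λ_2 = 5.7639.

Step 4 — unit eigenvector for λ_1: solve (Sigma - λ_1 I)v = 0. First row:
  (10 - 10.2361)·v_x + (1)·v_y = 0, i.e. (-0.2361)·v_x + (1)·v_y = 0,
  so v ∝ (b, λ_1 - a) = (1, 0.2361) = u.
  ||u|| = √((1)² + (0.2361)²) = √(1.0557) ≈ 1.0275,
  v_1 = u/||u|| ≈ (0.9732, 0.2298) (||v_1|| = 1).

λ_1 = 10.2361,  λ_2 = 5.7639;  v_1 ≈ (0.9732, 0.2298)


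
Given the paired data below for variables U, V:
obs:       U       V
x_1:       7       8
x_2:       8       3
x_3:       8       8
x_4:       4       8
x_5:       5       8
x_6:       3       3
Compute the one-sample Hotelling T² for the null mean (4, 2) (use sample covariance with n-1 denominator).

Step 1 — sample mean vector:
  mean(U) = (7 + 8 + 8 + 4 + 5 + 3) / 6 = 35/6 = 5.8333
  mean(V) = (8 + 3 + 8 + 8 + 8 + 3) / 6 = 38/6 = 6.3333
  x̄ = (5.8333, 6.3333),  deviation x̄ - mu_0 = (5.8333, 6.3333) - (4, 2) = (1.8333, 4.3333).

Step 2 — sample covariance matrix, S[i,j] = (1/(n-1)) · Σ_k (x_{k,i} - mean_i) · (x_{k,j} - mean_j), divisor n-1 = 5:
  S[U,U] = ((1.1667)·(1.1667) + (2.1667)·(2.1667) + (2.1667)·(2.1667) + (-1.8333)·(-1.8333) + (-0.8333)·(-0.8333) + (-2.8333)·(-2.8333)) / 5 = 22.8333/5 = 4.5667
  S[U,V] = ((1.1667)·(1.6667) + (2.1667)·(-3.3333) + (2.1667)·(1.6667) + (-1.8333)·(1.6667) + (-0.8333)·(1.6667) + (-2.8333)·(-3.3333)) / 5 = 3.3333/5 = 0.6667
  S[V,V] = ((1.6667)·(1.6667) + (-3.3333)·(-3.3333) + (1.6667)·(1.6667) + (1.6667)·(1.6667) + (1.6667)·(1.6667) + (-3.3333)·(-3.3333)) / 5 = 33.3333/5 = 6.6667
  S = [[4.5667, 0.6667],
 [0.6667, 6.6667]].

Step 3 — invert S. det(S) = 4.5667·6.6667 - (0.6667)² = 30.
  S^{-1} = (1/det) · [[d, -b], [-b, a]] = [[0.2222, -0.0222],
 [-0.0222, 0.1522]].

Step 4 — quadratic form (x̄ - mu_0)^T · S^{-1} · (x̄ - mu_0):
  S^{-1} · (x̄ - mu_0) = (0.3111, 0.6189),
  (x̄ - mu_0)^T · [...] = (1.8333)·(0.3111) + (4.3333)·(0.6189) = 3.2522.

Step 5 — scale by n: T² = 6 · 3.2522 = 19.5133.

T² ≈ 19.5133


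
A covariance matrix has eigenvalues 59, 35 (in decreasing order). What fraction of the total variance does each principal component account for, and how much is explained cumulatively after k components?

Step 1 — total variance = trace(Sigma) = Σ λ_i = 59 + 35 = 94.

Step 2 — fraction explained by component i = λ_i / Σ λ:
  PC1: 59/94 = 0.6277
  PC2: 35/94 = 0.3723

Step 3 — cumulative fraction after k components = (λ_1 + ... + λ_k) / Σ λ:
  k = 1: 59/94 = 0.6277
  k = 2: (59 + 35)/94 = 94/94 = 1

Summary (fraction, with percent):

explained: PC1 0.6277 (62.77%), PC2 0.3723 (37.23%);  cumulative: 0.6277, 1


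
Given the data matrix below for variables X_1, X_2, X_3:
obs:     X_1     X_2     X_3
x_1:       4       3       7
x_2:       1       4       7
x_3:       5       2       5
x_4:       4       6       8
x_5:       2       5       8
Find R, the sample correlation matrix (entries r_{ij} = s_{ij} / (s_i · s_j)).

Step 1 — column means:
  mean(X_1) = (4 + 1 + 5 + 4 + 2) / 5 = 16/5 = 3.2
  mean(X_2) = (3 + 4 + 2 + 6 + 5) / 5 = 20/5 = 4
  mean(X_3) = (7 + 7 + 5 + 8 + 8) / 5 = 35/5 = 7

Step 2 — sample variances and covariances s[i,j] = (1/(n-1)) · Σ_k (x_{k,i} - mean_i) · (x_{k,j} - mean_j), with n-1 = 4:
  s[X_1,X_1] = ((0.8)·(0.8) + (-2.2)·(-2.2) + (1.8)·(1.8) + (0.8)·(0.8) + (-1.2)·(-1.2)) / 4 = 10.8/4 = 2.7
  s[X_1,X_2] = ((0.8)·(-1) + (-2.2)·(0) + (1.8)·(-2) + (0.8)·(2) + (-1.2)·(1)) / 4 = -4/4 = -1
  s[X_1,X_3] = ((0.8)·(0) + (-2.2)·(0) + (1.8)·(-2) + (0.8)·(1) + (-1.2)·(1)) / 4 = -4/4 = -1
  s[X_2,X_2] = ((-1)·(-1) + (0)·(0) + (-2)·(-2) + (2)·(2) + (1)·(1)) / 4 = 10/4 = 2.5
  s[X_2,X_3] = ((-1)·(0) + (0)·(0) + (-2)·(-2) + (2)·(1) + (1)·(1)) / 4 = 7/4 = 1.75
  s[X_3,X_3] = ((0)·(0) + (0)·(0) + (-2)·(-2) + (1)·(1) + (1)·(1)) / 4 = 6/4 = 1.5
  Sample standard deviations s_i = √(s[i,i]):
  s(X_1) = √(2.7) = 1.6432
  s(X_2) = √(2.5) = 1.5811
  s(X_3) = √(1.5) = 1.2247

Step 3 — r_{ij} = s_{ij} / (s_i · s_j):
  r[X_1,X_1] = 1 (diagonal).
  r[X_1,X_2] = -1 / (1.6432 · 1.5811) = -1 / 2.5981 = -0.3849
  r[X_1,X_3] = -1 / (1.6432 · 1.2247) = -1 / 2.0125 = -0.4969
  r[X_2,X_2] = 1 (diagonal).
  r[X_2,X_3] = 1.75 / (1.5811 · 1.2247) = 1.75 / 1.9365 = 0.9037
  r[X_3,X_3] = 1 (diagonal).

R is symmetric with unit diagonal. Assembling:

R = [[1, -0.3849, -0.4969],
 [-0.3849, 1, 0.9037],
 [-0.4969, 0.9037, 1]]


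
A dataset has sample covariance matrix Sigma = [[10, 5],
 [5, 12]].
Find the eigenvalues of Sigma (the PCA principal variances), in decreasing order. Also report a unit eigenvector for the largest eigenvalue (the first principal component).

Step 1 — characteristic polynomial of 2×2 Sigma:
  det(Sigma - λI) = λ² - trace · λ + det = 0.
  trace = 10 + 12 = 22, det = 10·12 - (5)² = 95.
Step 2 — discriminant:
  Δ = trace² - 4·det = 484 - 380 = 104.
Step 3 — eigenvalues:
  λ = (trace ± √Δ)/2 = (22 ± 10.198)/2,
  λ_1 = 16.099,  λ_2 = 5.901.

Step 4 — unit eigenvector for λ_1: solve (Sigma - λ_1 I)v = 0. First row:
  (10 - 16.099)·v_x + (5)·v_y = 0, i.e. (-6.099)·v_x + (5)·v_y = 0,
  so v ∝ (b, λ_1 - a) = (5, 6.099) = u.
  ||u|| = √((5)² + (6.099)²) = √(62.198) ≈ 7.8866,
  v_1 = u/||u|| ≈ (0.634, 0.7733) (||v_1|| = 1).

λ_1 = 16.099,  λ_2 = 5.901;  v_1 ≈ (0.634, 0.7733)


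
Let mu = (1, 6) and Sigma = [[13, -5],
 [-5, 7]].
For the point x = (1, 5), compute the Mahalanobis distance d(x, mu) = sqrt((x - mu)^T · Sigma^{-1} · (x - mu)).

Step 1 — centre the observation: (x - mu) = (0, -1).

Step 2 — invert Sigma. det(Sigma) = 13·7 - (-5)² = 66.
  Sigma^{-1} = (1/det) · [[d, -b], [-b, a]] = [[0.1061, 0.0758],
 [0.0758, 0.197]].

Step 3 — form the quadratic (x - mu)^T · Sigma^{-1} · (x - mu):
  Sigma^{-1} · (x - mu) = (-0.0758, -0.197).
  (x - mu)^T · [Sigma^{-1} · (x - mu)] = (0)·(-0.0758) + (-1)·(-0.197) = 0.197.

Step 4 — take square root: d = √(0.197) ≈ 0.4438.

d(x, mu) = √(0.197) ≈ 0.4438


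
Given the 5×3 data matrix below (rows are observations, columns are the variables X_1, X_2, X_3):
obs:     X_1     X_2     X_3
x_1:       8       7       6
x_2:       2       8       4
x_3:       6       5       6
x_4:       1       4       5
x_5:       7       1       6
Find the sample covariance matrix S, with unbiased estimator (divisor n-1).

Step 1 — column means:
  mean(X_1) = (8 + 2 + 6 + 1 + 7) / 5 = 24/5 = 4.8
  mean(X_2) = (7 + 8 + 5 + 4 + 1) / 5 = 25/5 = 5
  mean(X_3) = (6 + 4 + 6 + 5 + 6) / 5 = 27/5 = 5.4

Step 2 — sample covariance S[i,j] = (1/(n-1)) · Σ_k (x_{k,i} - mean_i) · (x_{k,j} - mean_j), with n-1 = 4.
  S[X_1,X_1] = ((3.2)·(3.2) + (-2.8)·(-2.8) + (1.2)·(1.2) + (-3.8)·(-3.8) + (2.2)·(2.2)) / 4 = 38.8/4 = 9.7
  S[X_1,X_2] = ((3.2)·(2) + (-2.8)·(3) + (1.2)·(0) + (-3.8)·(-1) + (2.2)·(-4)) / 4 = -7/4 = -1.75
  S[X_1,X_3] = ((3.2)·(0.6) + (-2.8)·(-1.4) + (1.2)·(0.6) + (-3.8)·(-0.4) + (2.2)·(0.6)) / 4 = 9.4/4 = 2.35
  S[X_2,X_2] = ((2)·(2) + (3)·(3) + (0)·(0) + (-1)·(-1) + (-4)·(-4)) / 4 = 30/4 = 7.5
  S[X_2,X_3] = ((2)·(0.6) + (3)·(-1.4) + (0)·(0.6) + (-1)·(-0.4) + (-4)·(0.6)) / 4 = -5/4 = -1.25
  S[X_3,X_3] = ((0.6)·(0.6) + (-1.4)·(-1.4) + (0.6)·(0.6) + (-0.4)·(-0.4) + (0.6)·(0.6)) / 4 = 3.2/4 = 0.8

S is symmetric (S[j,i] = S[i,j]). Assembling:

S = [[9.7, -1.75, 2.35],
 [-1.75, 7.5, -1.25],
 [2.35, -1.25, 0.8]]


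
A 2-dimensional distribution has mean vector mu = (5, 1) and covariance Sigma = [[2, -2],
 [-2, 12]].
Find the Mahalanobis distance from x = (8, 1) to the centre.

Step 1 — centre the observation: (x - mu) = (3, 0).

Step 2 — invert Sigma. det(Sigma) = 2·12 - (-2)² = 20.
  Sigma^{-1} = (1/det) · [[d, -b], [-b, a]] = [[0.6, 0.1],
 [0.1, 0.1]].

Step 3 — form the quadratic (x - mu)^T · Sigma^{-1} · (x - mu):
  Sigma^{-1} · (x - mu) = (1.8, 0.3).
  (x - mu)^T · [Sigma^{-1} · (x - mu)] = (3)·(1.8) + (0)·(0.3) = 5.4.

Step 4 — take square root: d = √(5.4) ≈ 2.3238.

d(x, mu) = √(5.4) ≈ 2.3238


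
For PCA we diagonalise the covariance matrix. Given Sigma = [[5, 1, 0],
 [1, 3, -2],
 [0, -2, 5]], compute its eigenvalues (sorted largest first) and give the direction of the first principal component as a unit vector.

Step 1 — characteristic polynomial p(λ) = det(λI - Sigma) = λ³ - tr·λ² + c_1·λ - det, where tr = trace, c_1 = sum of the principal 2×2 minors, det = det(Sigma):
  tr = 5 + 3 + 5 = 13,
  c_1 = (5·3 - (1)²) + (5·5 - (0)²) + (3·5 - (-2)²) = 14 + 25 + 11 = 50,
  det = 5·(3·5 - (-2)²) - (1)·((1)·5 - (-2)·(0)) + (0)·((1)·(-2) - 3·(0)) = 5·(11) - (1)·(5) + (0)·(-2) = 50.
  So p(λ) = λ³ - 13λ² + 50λ - 50.
Step 2 — look for an integer root (rational root theorem: any rational root is an integer divisor of 50). Testing λ = 5:
  p(5) = 125 - 325 + 250 - 50 = 0  ✓
  Dividing out (λ - 5): p(λ) = (λ - 5)(λ² - 8λ + 10).
Step 3 — remaining eigenvalues from the quadratic λ² - 8λ + 10 = 0:
  Δ = 8² - 4·10 = 64 - 40 = 24,  λ = (8 ± √24)/2 = (8 ± 4.899)/2 ≈ 6.4495 or 1.5505.
  Sorted: λ_1 = 6.4495,  λ_2 = 5,  λ_3 = 1.5505  (check: sum = 13 = tr ✓).

Step 4 — unit eigenvector for λ_1 ≈ 6.4495: v spans the null space of (Sigma - λ_1 I), whose rows are
  r_1 = (-1.4495, 1, 0),  r_2 = (1, -3.4495, -2),  r_3 = (0, -2, -1.4495).
  v is orthogonal to every row, so take v ∝ r_1 × r_2 = ((1)·(-2) - (0)·(-3.4495), (0)·(1) - (-1.4495)·(-2), (-1.4495)·(-3.4495) - (1)·(1)) ≈ (-2, -2.899, 4).
  Rescale (multiply by -1 so the first nonzero entry is positive): u = (2, 2.899, -4).
  ||u|| = √((2)² + (2.899)² + (-4)²) = √(28.4041) ≈ 5.3295,  v_1 = u/||u|| ≈ (0.3753, 0.5439, -0.7505) (||v_1|| = 1).

λ_1 = 6.4495,  λ_2 = 5,  λ_3 = 1.5505;  v_1 ≈ (0.3753, 0.5439, -0.7505)


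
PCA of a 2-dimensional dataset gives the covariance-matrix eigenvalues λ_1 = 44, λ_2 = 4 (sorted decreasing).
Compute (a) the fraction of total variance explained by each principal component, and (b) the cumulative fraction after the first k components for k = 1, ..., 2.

Step 1 — total variance = trace(Sigma) = Σ λ_i = 44 + 4 = 48.

Step 2 — fraction explained by component i = λ_i / Σ λ:
  PC1: 44/48 = 0.9167
  PC2: 4/48 = 0.0833

Step 3 — cumulative fraction after k components = (λ_1 + ... + λ_k) / Σ λ:
  k = 1: 44/48 = 0.9167
  k = 2: (44 + 4)/48 = 48/48 = 1

Summary (fraction, with percent):

explained: PC1 0.9167 (91.67%), PC2 0.0833 (8.33%);  cumulative: 0.9167, 1


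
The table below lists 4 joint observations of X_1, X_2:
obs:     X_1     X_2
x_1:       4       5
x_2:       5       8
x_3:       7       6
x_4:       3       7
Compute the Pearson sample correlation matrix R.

Step 1 — column means:
  mean(X_1) = (4 + 5 + 7 + 3) / 4 = 19/4 = 4.75
  mean(X_2) = (5 + 8 + 6 + 7) / 4 = 26/4 = 6.5

Step 2 — sample variances and covariances s[i,j] = (1/(n-1)) · Σ_k (x_{k,i} - mean_i) · (x_{k,j} - mean_j), with n-1 = 3:
  s[X_1,X_1] = ((-0.75)·(-0.75) + (0.25)·(0.25) + (2.25)·(2.25) + (-1.75)·(-1.75)) / 3 = 8.75/3 = 2.9167
  s[X_1,X_2] = ((-0.75)·(-1.5) + (0.25)·(1.5) + (2.25)·(-0.5) + (-1.75)·(0.5)) / 3 = -0.5/3 = -0.1667
  s[X_2,X_2] = ((-1.5)·(-1.5) + (1.5)·(1.5) + (-0.5)·(-0.5) + (0.5)·(0.5)) / 3 = 5/3 = 1.6667
  Sample standard deviations s_i = √(s[i,i]):
  s(X_1) = √(2.9167) = 1.7078
  s(X_2) = √(1.6667) = 1.291

Step 3 — r_{ij} = s_{ij} / (s_i · s_j):
  r[X_1,X_1] = 1 (diagonal).
  r[X_1,X_2] = -0.1667 / (1.7078 · 1.291) = -0.1667 / 2.2048 = -0.0756
  r[X_2,X_2] = 1 (diagonal).

R is symmetric with unit diagonal. Assembling:

R = [[1, -0.0756],
 [-0.0756, 1]]


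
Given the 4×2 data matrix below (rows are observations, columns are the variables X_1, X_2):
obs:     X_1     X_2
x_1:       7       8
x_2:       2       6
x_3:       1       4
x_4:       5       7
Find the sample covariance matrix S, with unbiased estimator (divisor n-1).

Step 1 — column means:
  mean(X_1) = (7 + 2 + 1 + 5) / 4 = 15/4 = 3.75
  mean(X_2) = (8 + 6 + 4 + 7) / 4 = 25/4 = 6.25

Step 2 — sample covariance S[i,j] = (1/(n-1)) · Σ_k (x_{k,i} - mean_i) · (x_{k,j} - mean_j), with n-1 = 3.
  S[X_1,X_1] = ((3.25)·(3.25) + (-1.75)·(-1.75) + (-2.75)·(-2.75) + (1.25)·(1.25)) / 3 = 22.75/3 = 7.5833
  S[X_1,X_2] = ((3.25)·(1.75) + (-1.75)·(-0.25) + (-2.75)·(-2.25) + (1.25)·(0.75)) / 3 = 13.25/3 = 4.4167
  S[X_2,X_2] = ((1.75)·(1.75) + (-0.25)·(-0.25) + (-2.25)·(-2.25) + (0.75)·(0.75)) / 3 = 8.75/3 = 2.9167

S is symmetric (S[j,i] = S[i,j]). Assembling:

S = [[7.5833, 4.4167],
 [4.4167, 2.9167]]


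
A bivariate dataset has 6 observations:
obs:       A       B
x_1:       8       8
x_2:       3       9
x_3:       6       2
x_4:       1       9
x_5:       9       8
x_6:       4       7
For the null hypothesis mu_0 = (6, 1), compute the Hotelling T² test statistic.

Step 1 — sample mean vector:
  mean(A) = (8 + 3 + 6 + 1 + 9 + 4) / 6 = 31/6 = 5.1667
  mean(B) = (8 + 9 + 2 + 9 + 8 + 7) / 6 = 43/6 = 7.1667
  x̄ = (5.1667, 7.1667),  deviation x̄ - mu_0 = (5.1667, 7.1667) - (6, 1) = (-0.8333, 6.1667).

Step 2 — sample covariance matrix, S[i,j] = (1/(n-1)) · Σ_k (x_{k,i} - mean_i) · (x_{k,j} - mean_j), divisor n-1 = 5:
  S[A,A] = ((2.8333)·(2.8333) + (-2.1667)·(-2.1667) + (0.8333)·(0.8333) + (-4.1667)·(-4.1667) + (3.8333)·(3.8333) + (-1.1667)·(-1.1667)) / 5 = 46.8333/5 = 9.3667
  S[A,B] = ((2.8333)·(0.8333) + (-2.1667)·(1.8333) + (0.8333)·(-5.1667) + (-4.1667)·(1.8333) + (3.8333)·(0.8333) + (-1.1667)·(-0.1667)) / 5 = -10.1667/5 = -2.0333
  S[B,B] = ((0.8333)·(0.8333) + (1.8333)·(1.8333) + (-5.1667)·(-5.1667) + (1.8333)·(1.8333) + (0.8333)·(0.8333) + (-0.1667)·(-0.1667)) / 5 = 34.8333/5 = 6.9667
  S = [[9.3667, -2.0333],
 [-2.0333, 6.9667]].

Step 3 — invert S. det(S) = 9.3667·6.9667 - (-2.0333)² = 61.12.
  S^{-1} = (1/det) · [[d, -b], [-b, a]] = [[0.114, 0.0333],
 [0.0333, 0.1533]].

Step 4 — quadratic form (x̄ - mu_0)^T · S^{-1} · (x̄ - mu_0):
  S^{-1} · (x̄ - mu_0) = (0.1102, 0.9173),
  (x̄ - mu_0)^T · [...] = (-0.8333)·(0.1102) + (6.1667)·(0.9173) = 5.565.

Step 5 — scale by n: T² = 6 · 5.565 = 33.3901.

T² ≈ 33.3901


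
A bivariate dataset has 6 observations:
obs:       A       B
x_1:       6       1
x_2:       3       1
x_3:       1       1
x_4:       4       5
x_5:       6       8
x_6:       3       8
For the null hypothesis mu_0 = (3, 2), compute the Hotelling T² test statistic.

Step 1 — sample mean vector:
  mean(A) = (6 + 3 + 1 + 4 + 6 + 3) / 6 = 23/6 = 3.8333
  mean(B) = (1 + 1 + 1 + 5 + 8 + 8) / 6 = 24/6 = 4
  x̄ = (3.8333, 4),  deviation x̄ - mu_0 = (3.8333, 4) - (3, 2) = (0.8333, 2).

Step 2 — sample covariance matrix, S[i,j] = (1/(n-1)) · Σ_k (x_{k,i} - mean_i) · (x_{k,j} - mean_j), divisor n-1 = 5:
  S[A,A] = ((2.1667)·(2.1667) + (-0.8333)·(-0.8333) + (-2.8333)·(-2.8333) + (0.1667)·(0.1667) + (2.1667)·(2.1667) + (-0.8333)·(-0.8333)) / 5 = 18.8333/5 = 3.7667
  S[A,B] = ((2.1667)·(-3) + (-0.8333)·(-3) + (-2.8333)·(-3) + (0.1667)·(1) + (2.1667)·(4) + (-0.8333)·(4)) / 5 = 10/5 = 2
  S[B,B] = ((-3)·(-3) + (-3)·(-3) + (-3)·(-3) + (1)·(1) + (4)·(4) + (4)·(4)) / 5 = 60/5 = 12
  S = [[3.7667, 2],
 [2, 12]].

Step 3 — invert S. det(S) = 3.7667·12 - (2)² = 41.2.
  S^{-1} = (1/det) · [[d, -b], [-b, a]] = [[0.2913, -0.0485],
 [-0.0485, 0.0914]].

Step 4 — quadratic form (x̄ - mu_0)^T · S^{-1} · (x̄ - mu_0):
  S^{-1} · (x̄ - mu_0) = (0.1456, 0.1424),
  (x̄ - mu_0)^T · [...] = (0.8333)·(0.1456) + (2)·(0.1424) = 0.4061.

Step 5 — scale by n: T² = 6 · 0.4061 = 2.4369.

T² ≈ 2.4369


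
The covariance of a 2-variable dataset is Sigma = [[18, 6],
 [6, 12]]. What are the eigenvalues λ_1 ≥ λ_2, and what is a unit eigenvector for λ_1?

Step 1 — characteristic polynomial of 2×2 Sigma:
  det(Sigma - λI) = λ² - trace · λ + det = 0.
  trace = 18 + 12 = 30, det = 18·12 - (6)² = 180.
Step 2 — discriminant:
  Δ = trace² - 4·det = 900 - 720 = 180.
Step 3 — eigenvalues:
  λ = (trace ± √Δ)/2 = (30 ± 13.4164)/2,
  λ_1 = 21.7082,  λ_2 = 8.2918.

Step 4 — unit eigenvector for λ_1: solve (Sigma - λ_1 I)v = 0. First row:
  (18 - 21.7082)·v_x + (6)·v_y = 0, i.e. (-3.7082)·v_x + (6)·v_y = 0,
  so v ∝ (b, λ_1 - a) = (6, 3.7082) = u.
  ||u|| = √((6)² + (3.7082)²) = √(49.7508) ≈ 7.0534,
  v_1 = u/||u|| ≈ (0.8507, 0.5257) (||v_1|| = 1).

λ_1 = 21.7082,  λ_2 = 8.2918;  v_1 ≈ (0.8507, 0.5257)


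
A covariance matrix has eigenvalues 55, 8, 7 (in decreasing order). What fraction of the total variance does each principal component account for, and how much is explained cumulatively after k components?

Step 1 — total variance = trace(Sigma) = Σ λ_i = 55 + 8 + 7 = 70.

Step 2 — fraction explained by component i = λ_i / Σ λ:
  PC1: 55/70 = 0.7857
  PC2: 8/70 = 0.1143
  PC3: 7/70 = 0.1

Step 3 — cumulative fraction after k components = (λ_1 + ... + λ_k) / Σ λ:
  k = 1: 55/70 = 0.7857
  k = 2: (55 + 8)/70 = 63/70 = 0.9
  k = 3: (55 + 8 + 7)/70 = 70/70 = 1

Summary (fraction, with percent):

explained: PC1 0.7857 (78.57%), PC2 0.1143 (11.43%), PC3 0.1 (10%);  cumulative: 0.7857, 0.9, 1


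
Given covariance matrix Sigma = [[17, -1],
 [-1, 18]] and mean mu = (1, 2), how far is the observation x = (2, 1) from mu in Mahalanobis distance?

Step 1 — centre the observation: (x - mu) = (1, -1).

Step 2 — invert Sigma. det(Sigma) = 17·18 - (-1)² = 305.
  Sigma^{-1} = (1/det) · [[d, -b], [-b, a]] = [[0.059, 0.0033],
 [0.0033, 0.0557]].

Step 3 — form the quadratic (x - mu)^T · Sigma^{-1} · (x - mu):
  Sigma^{-1} · (x - mu) = (0.0557, -0.0525).
  (x - mu)^T · [Sigma^{-1} · (x - mu)] = (1)·(0.0557) + (-1)·(-0.0525) = 0.1082.

Step 4 — take square root: d = √(0.1082) ≈ 0.3289.

d(x, mu) = √(0.1082) ≈ 0.3289


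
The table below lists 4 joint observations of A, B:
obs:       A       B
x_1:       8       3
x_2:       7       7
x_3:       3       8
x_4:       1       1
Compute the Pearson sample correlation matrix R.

Step 1 — column means:
  mean(A) = (8 + 7 + 3 + 1) / 4 = 19/4 = 4.75
  mean(B) = (3 + 7 + 8 + 1) / 4 = 19/4 = 4.75

Step 2 — sample variances and covariances s[i,j] = (1/(n-1)) · Σ_k (x_{k,i} - mean_i) · (x_{k,j} - mean_j), with n-1 = 3:
  s[A,A] = ((3.25)·(3.25) + (2.25)·(2.25) + (-1.75)·(-1.75) + (-3.75)·(-3.75)) / 3 = 32.75/3 = 10.9167
  s[A,B] = ((3.25)·(-1.75) + (2.25)·(2.25) + (-1.75)·(3.25) + (-3.75)·(-3.75)) / 3 = 7.75/3 = 2.5833
  s[B,B] = ((-1.75)·(-1.75) + (2.25)·(2.25) + (3.25)·(3.25) + (-3.75)·(-3.75)) / 3 = 32.75/3 = 10.9167
  Sample standard deviations s_i = √(s[i,i]):
  s(A) = √(10.9167) = 3.304
  s(B) = √(10.9167) = 3.304

Step 3 — r_{ij} = s_{ij} / (s_i · s_j):
  r[A,A] = 1 (diagonal).
  r[A,B] = 2.5833 / (3.304 · 3.304) = 2.5833 / 10.9167 = 0.2366
  r[B,B] = 1 (diagonal).

R is symmetric with unit diagonal. Assembling:

R = [[1, 0.2366],
 [0.2366, 1]]


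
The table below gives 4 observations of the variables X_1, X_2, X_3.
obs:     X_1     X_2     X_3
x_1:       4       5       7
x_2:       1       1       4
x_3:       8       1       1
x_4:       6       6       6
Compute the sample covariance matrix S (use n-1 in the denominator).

Step 1 — column means:
  mean(X_1) = (4 + 1 + 8 + 6) / 4 = 19/4 = 4.75
  mean(X_2) = (5 + 1 + 1 + 6) / 4 = 13/4 = 3.25
  mean(X_3) = (7 + 4 + 1 + 6) / 4 = 18/4 = 4.5

Step 2 — sample covariance S[i,j] = (1/(n-1)) · Σ_k (x_{k,i} - mean_i) · (x_{k,j} - mean_j), with n-1 = 3.
  S[X_1,X_1] = ((-0.75)·(-0.75) + (-3.75)·(-3.75) + (3.25)·(3.25) + (1.25)·(1.25)) / 3 = 26.75/3 = 8.9167
  S[X_1,X_2] = ((-0.75)·(1.75) + (-3.75)·(-2.25) + (3.25)·(-2.25) + (1.25)·(2.75)) / 3 = 3.25/3 = 1.0833
  S[X_1,X_3] = ((-0.75)·(2.5) + (-3.75)·(-0.5) + (3.25)·(-3.5) + (1.25)·(1.5)) / 3 = -9.5/3 = -3.1667
  S[X_2,X_2] = ((1.75)·(1.75) + (-2.25)·(-2.25) + (-2.25)·(-2.25) + (2.75)·(2.75)) / 3 = 20.75/3 = 6.9167
  S[X_2,X_3] = ((1.75)·(2.5) + (-2.25)·(-0.5) + (-2.25)·(-3.5) + (2.75)·(1.5)) / 3 = 17.5/3 = 5.8333
  S[X_3,X_3] = ((2.5)·(2.5) + (-0.5)·(-0.5) + (-3.5)·(-3.5) + (1.5)·(1.5)) / 3 = 21/3 = 7

S is symmetric (S[j,i] = S[i,j]). Assembling:

S = [[8.9167, 1.0833, -3.1667],
 [1.0833, 6.9167, 5.8333],
 [-3.1667, 5.8333, 7]]


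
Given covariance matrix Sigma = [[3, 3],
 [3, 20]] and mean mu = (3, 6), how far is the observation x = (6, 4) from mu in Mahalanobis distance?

Step 1 — centre the observation: (x - mu) = (3, -2).

Step 2 — invert Sigma. det(Sigma) = 3·20 - (3)² = 51.
  Sigma^{-1} = (1/det) · [[d, -b], [-b, a]] = [[0.3922, -0.0588],
 [-0.0588, 0.0588]].

Step 3 — form the quadratic (x - mu)^T · Sigma^{-1} · (x - mu):
  Sigma^{-1} · (x - mu) = (1.2941, -0.2941).
  (x - mu)^T · [Sigma^{-1} · (x - mu)] = (3)·(1.2941) + (-2)·(-0.2941) = 4.4706.

Step 4 — take square root: d = √(4.4706) ≈ 2.1144.

d(x, mu) = √(4.4706) ≈ 2.1144


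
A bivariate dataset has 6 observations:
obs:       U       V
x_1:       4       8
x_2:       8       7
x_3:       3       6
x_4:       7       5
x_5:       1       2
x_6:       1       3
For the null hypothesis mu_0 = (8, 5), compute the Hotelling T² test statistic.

Step 1 — sample mean vector:
  mean(U) = (4 + 8 + 3 + 7 + 1 + 1) / 6 = 24/6 = 4
  mean(V) = (8 + 7 + 6 + 5 + 2 + 3) / 6 = 31/6 = 5.1667
  x̄ = (4, 5.1667),  deviation x̄ - mu_0 = (4, 5.1667) - (8, 5) = (-4, 0.1667).

Step 2 — sample covariance matrix, S[i,j] = (1/(n-1)) · Σ_k (x_{k,i} - mean_i) · (x_{k,j} - mean_j), divisor n-1 = 5:
  S[U,U] = ((0)·(0) + (4)·(4) + (-1)·(-1) + (3)·(3) + (-3)·(-3) + (-3)·(-3)) / 5 = 44/5 = 8.8
  S[U,V] = ((0)·(2.8333) + (4)·(1.8333) + (-1)·(0.8333) + (3)·(-0.1667) + (-3)·(-3.1667) + (-3)·(-2.1667)) / 5 = 22/5 = 4.4
  S[V,V] = ((2.8333)·(2.8333) + (1.8333)·(1.8333) + (0.8333)·(0.8333) + (-0.1667)·(-0.1667) + (-3.1667)·(-3.1667) + (-2.1667)·(-2.1667)) / 5 = 26.8333/5 = 5.3667
  S = [[8.8, 4.4],
 [4.4, 5.3667]].

Step 3 — invert S. det(S) = 8.8·5.3667 - (4.4)² = 27.8667.
  S^{-1} = (1/det) · [[d, -b], [-b, a]] = [[0.1926, -0.1579],
 [-0.1579, 0.3158]].

Step 4 — quadratic form (x̄ - mu_0)^T · S^{-1} · (x̄ - mu_0):
  S^{-1} · (x̄ - mu_0) = (-0.7967, 0.6842),
  (x̄ - mu_0)^T · [...] = (-4)·(-0.7967) + (0.1667)·(0.6842) = 3.3006.

Step 5 — scale by n: T² = 6 · 3.3006 = 19.8038.

T² ≈ 19.8038


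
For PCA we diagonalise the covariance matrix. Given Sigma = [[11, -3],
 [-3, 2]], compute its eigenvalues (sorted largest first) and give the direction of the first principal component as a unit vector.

Step 1 — characteristic polynomial of 2×2 Sigma:
  det(Sigma - λI) = λ² - trace · λ + det = 0.
  trace = 11 + 2 = 13, det = 11·2 - (-3)² = 13.
Step 2 — discriminant:
  Δ = trace² - 4·det = 169 - 52 = 117.
Step 3 — eigenvalues:
  λ = (trace ± √Δ)/2 = (13 ± 10.8167)/2,
  λ_1 = 11.9083,  λ_2 = 1.0917.

Step 4 — unit eigenvector for λ_1: solve (Sigma - λ_1 I)v = 0. First row:
  (11 - 11.9083)·v_x + (-3)·v_y = 0, i.e. (-0.9083)·v_x + (-3)·v_y = 0,
  so v ∝ (b, λ_1 - a) = (-3, 0.9083); multiply by -1 so the first entry is positive: u = (3, -0.9083).
  ||u|| = √((3)² + (-0.9083)²) = √(9.8251) ≈ 3.1345,
  v_1 = u/||u|| ≈ (0.9571, -0.2898) (||v_1|| = 1).

λ_1 = 11.9083,  λ_2 = 1.0917;  v_1 ≈ (0.9571, -0.2898)


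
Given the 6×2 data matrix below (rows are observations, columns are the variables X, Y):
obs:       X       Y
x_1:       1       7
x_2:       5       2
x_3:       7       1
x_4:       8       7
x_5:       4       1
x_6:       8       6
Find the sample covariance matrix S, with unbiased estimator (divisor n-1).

Step 1 — column means:
  mean(X) = (1 + 5 + 7 + 8 + 4 + 8) / 6 = 33/6 = 5.5
  mean(Y) = (7 + 2 + 1 + 7 + 1 + 6) / 6 = 24/6 = 4

Step 2 — sample covariance S[i,j] = (1/(n-1)) · Σ_k (x_{k,i} - mean_i) · (x_{k,j} - mean_j), with n-1 = 5.
  S[X,X] = ((-4.5)·(-4.5) + (-0.5)·(-0.5) + (1.5)·(1.5) + (2.5)·(2.5) + (-1.5)·(-1.5) + (2.5)·(2.5)) / 5 = 37.5/5 = 7.5
  S[X,Y] = ((-4.5)·(3) + (-0.5)·(-2) + (1.5)·(-3) + (2.5)·(3) + (-1.5)·(-3) + (2.5)·(2)) / 5 = 0/5 = 0
  S[Y,Y] = ((3)·(3) + (-2)·(-2) + (-3)·(-3) + (3)·(3) + (-3)·(-3) + (2)·(2)) / 5 = 44/5 = 8.8

S is symmetric (S[j,i] = S[i,j]). Assembling:

S = [[7.5, 0],
 [0, 8.8]]


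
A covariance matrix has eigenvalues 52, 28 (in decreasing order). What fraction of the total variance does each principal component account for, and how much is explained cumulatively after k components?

Step 1 — total variance = trace(Sigma) = Σ λ_i = 52 + 28 = 80.

Step 2 — fraction explained by component i = λ_i / Σ λ:
  PC1: 52/80 = 0.65
  PC2: 28/80 = 0.35

Step 3 — cumulative fraction after k components = (λ_1 + ... + λ_k) / Σ λ:
  k = 1: 52/80 = 0.65
  k = 2: (52 + 28)/80 = 80/80 = 1

Summary (fraction, with percent):

explained: PC1 0.65 (65%), PC2 0.35 (35%);  cumulative: 0.65, 1


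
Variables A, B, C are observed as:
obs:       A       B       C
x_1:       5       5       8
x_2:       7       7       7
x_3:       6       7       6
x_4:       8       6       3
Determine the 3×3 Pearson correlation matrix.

Step 1 — column means:
  mean(A) = (5 + 7 + 6 + 8) / 4 = 26/4 = 6.5
  mean(B) = (5 + 7 + 7 + 6) / 4 = 25/4 = 6.25
  mean(C) = (8 + 7 + 6 + 3) / 4 = 24/4 = 6

Step 2 — sample variances and covariances s[i,j] = (1/(n-1)) · Σ_k (x_{k,i} - mean_i) · (x_{k,j} - mean_j), with n-1 = 3:
  s[A,A] = ((-1.5)·(-1.5) + (0.5)·(0.5) + (-0.5)·(-0.5) + (1.5)·(1.5)) / 3 = 5/3 = 1.6667
  s[A,B] = ((-1.5)·(-1.25) + (0.5)·(0.75) + (-0.5)·(0.75) + (1.5)·(-0.25)) / 3 = 1.5/3 = 0.5
  s[A,C] = ((-1.5)·(2) + (0.5)·(1) + (-0.5)·(0) + (1.5)·(-3)) / 3 = -7/3 = -2.3333
  s[B,B] = ((-1.25)·(-1.25) + (0.75)·(0.75) + (0.75)·(0.75) + (-0.25)·(-0.25)) / 3 = 2.75/3 = 0.9167
  s[B,C] = ((-1.25)·(2) + (0.75)·(1) + (0.75)·(0) + (-0.25)·(-3)) / 3 = -1/3 = -0.3333
  s[C,C] = ((2)·(2) + (1)·(1) + (0)·(0) + (-3)·(-3)) / 3 = 14/3 = 4.6667
  Sample standard deviations s_i = √(s[i,i]):
  s(A) = √(1.6667) = 1.291
  s(B) = √(0.9167) = 0.9574
  s(C) = √(4.6667) = 2.1602

Step 3 — r_{ij} = s_{ij} / (s_i · s_j):
  r[A,A] = 1 (diagonal).
  r[A,B] = 0.5 / (1.291 · 0.9574) = 0.5 / 1.236 = 0.4045
  r[A,C] = -2.3333 / (1.291 · 2.1602) = -2.3333 / 2.7889 = -0.8367
  r[B,B] = 1 (diagonal).
  r[B,C] = -0.3333 / (0.9574 · 2.1602) = -0.3333 / 2.0683 = -0.1612
  r[C,C] = 1 (diagonal).

R is symmetric with unit diagonal. Assembling:

R = [[1, 0.4045, -0.8367],
 [0.4045, 1, -0.1612],
 [-0.8367, -0.1612, 1]]
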